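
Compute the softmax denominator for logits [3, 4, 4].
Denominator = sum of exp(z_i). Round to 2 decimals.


Denom = e^3=20.0855 + e^4=54.5982 + e^4=54.5982. Sum = 129.2819, which rounds to 129.28.

129.28


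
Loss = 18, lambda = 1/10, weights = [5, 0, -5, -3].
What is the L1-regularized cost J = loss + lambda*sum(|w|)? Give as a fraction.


L1 norm = sum(|w|) = 13. J = 18 + 1/10 * 13 = 193/10.

193/10


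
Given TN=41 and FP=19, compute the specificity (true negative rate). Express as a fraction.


Specificity = TN / (TN + FP) = 41 / 60 = 41/60.

41/60


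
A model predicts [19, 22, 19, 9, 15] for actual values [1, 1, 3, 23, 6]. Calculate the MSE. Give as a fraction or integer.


MSE = (1/5) * ((1-19)^2=324 + (1-22)^2=441 + (3-19)^2=256 + (23-9)^2=196 + (6-15)^2=81). Sum = 1298. MSE = 1298/5.

1298/5


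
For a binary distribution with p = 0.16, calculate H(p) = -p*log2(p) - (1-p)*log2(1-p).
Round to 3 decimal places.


H = -0.16*log2(0.16) - 0.84*log2(0.84) = 0.634.

0.634


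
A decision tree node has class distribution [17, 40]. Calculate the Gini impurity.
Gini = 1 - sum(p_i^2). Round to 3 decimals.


Total = 57. Proportions: 17/57, 40/57. sum(p_i^2) = 0.5814. Gini = 1 - 0.5814 = 0.4186, which rounds to 0.419.

0.419


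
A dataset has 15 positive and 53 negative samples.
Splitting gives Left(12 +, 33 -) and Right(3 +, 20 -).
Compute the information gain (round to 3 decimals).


H(parent) = 0.7612. H(left) = 0.8366, H(right) = 0.5586. Weighted = (45/68)*0.8366 + (23/68)*0.5586 = 0.7426. IG = 0.7612 - 0.7426 = 0.0186, which rounds to 0.019.

0.019


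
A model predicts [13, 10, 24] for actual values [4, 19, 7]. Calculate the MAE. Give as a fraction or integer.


MAE = (1/3) * (|4-13|=9 + |19-10|=9 + |7-24|=17). Sum = 35. MAE = 35/3.

35/3


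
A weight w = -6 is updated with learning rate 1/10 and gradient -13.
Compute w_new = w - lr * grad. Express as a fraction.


w_new = -6 - 1/10 * -13 = -6 - -13/10 = -47/10.

-47/10


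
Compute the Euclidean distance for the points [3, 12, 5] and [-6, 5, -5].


d = sqrt(sum of squared differences). (3--6)^2=81, (12-5)^2=49, (5--5)^2=100. Sum = 230.

sqrt(230)


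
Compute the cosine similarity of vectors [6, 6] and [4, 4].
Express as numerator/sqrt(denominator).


dot = 48. |a|^2 = 72, |b|^2 = 32. cos = 48/sqrt(2304).

48/sqrt(2304)


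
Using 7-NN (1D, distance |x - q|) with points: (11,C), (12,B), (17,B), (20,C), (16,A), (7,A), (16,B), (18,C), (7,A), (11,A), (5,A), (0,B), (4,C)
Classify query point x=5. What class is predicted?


Distances: |11-5|=6, |12-5|=7, |17-5|=12, |20-5|=15, |16-5|=11, |7-5|=2, |16-5|=11, |18-5|=13, |7-5|=2, |11-5|=6, |5-5|=0, |0-5|=5, |4-5|=1. 7 nearest: (5,A), (4,C), (7,A), (7,A), (0,B), (11,A), (11,C). Counts: {'A': 4, 'C': 2, 'B': 1}. Majority class: A.

A


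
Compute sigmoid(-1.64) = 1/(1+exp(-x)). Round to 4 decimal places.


sigma(-1.64) = 1/(1+e^(1.64)) = 1/(1+5.155170) = 1/6.155170 = 0.1625.

0.1625


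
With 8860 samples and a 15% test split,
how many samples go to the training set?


Test set = 8860 * 15% = 1329. Training set = 8860 - 1329 = 7531.

7531


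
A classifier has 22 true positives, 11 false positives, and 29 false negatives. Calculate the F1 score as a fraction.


Precision = 22/33 = 2/3. Recall = 22/51 = 22/51. F1 = 2*P*R/(P+R) = 11/21.

11/21


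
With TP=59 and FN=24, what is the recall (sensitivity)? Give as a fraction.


Recall = TP / (TP + FN) = 59 / 83 = 59/83.

59/83


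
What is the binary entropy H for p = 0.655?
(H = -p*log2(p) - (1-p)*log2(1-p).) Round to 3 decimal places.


H = -0.655*log2(0.655) - 0.345*log2(0.345) = 0.930.

0.930


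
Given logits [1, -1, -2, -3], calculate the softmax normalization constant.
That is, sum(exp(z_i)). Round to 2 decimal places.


Denom = e^1=2.7183 + e^-1=0.3679 + e^-2=0.1353 + e^-3=0.0498. Sum = 3.2713, which rounds to 3.27.

3.27


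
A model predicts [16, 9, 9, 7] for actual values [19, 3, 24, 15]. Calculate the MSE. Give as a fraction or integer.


MSE = (1/4) * ((19-16)^2=9 + (3-9)^2=36 + (24-9)^2=225 + (15-7)^2=64). Sum = 334. MSE = 167/2.

167/2


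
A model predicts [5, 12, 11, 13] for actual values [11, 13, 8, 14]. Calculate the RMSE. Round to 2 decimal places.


MSE = 11.7500. RMSE = sqrt(11.7500) = 3.43.

3.43


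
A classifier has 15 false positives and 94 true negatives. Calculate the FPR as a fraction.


FPR = FP / (FP + TN) = 15 / 109 = 15/109.

15/109


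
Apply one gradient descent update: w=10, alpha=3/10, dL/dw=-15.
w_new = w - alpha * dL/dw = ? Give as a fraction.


w_new = 10 - 3/10 * -15 = 10 - -9/2 = 29/2.

29/2


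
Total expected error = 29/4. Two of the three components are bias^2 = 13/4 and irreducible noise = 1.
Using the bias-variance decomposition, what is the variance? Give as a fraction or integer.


Total error = bias^2 + variance + irreducible noise. So variance = 29/4 - 13/4 - 1 = 3.

3


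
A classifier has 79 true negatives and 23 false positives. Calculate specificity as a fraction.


Specificity = TN / (TN + FP) = 79 / 102 = 79/102.

79/102


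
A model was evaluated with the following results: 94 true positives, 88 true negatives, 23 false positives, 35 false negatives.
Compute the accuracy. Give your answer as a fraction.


Accuracy = (TP + TN) / (TP + TN + FP + FN) = (94 + 88) / 240 = 91/120.

91/120


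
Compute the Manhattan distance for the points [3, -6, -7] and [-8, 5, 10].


d = sum of absolute differences: |3--8|=11 + |-6-5|=11 + |-7-10|=17 = 39.

39


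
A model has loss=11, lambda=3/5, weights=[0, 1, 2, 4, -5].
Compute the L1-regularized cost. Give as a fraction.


L1 norm = sum(|w|) = 12. J = 11 + 3/5 * 12 = 91/5.

91/5


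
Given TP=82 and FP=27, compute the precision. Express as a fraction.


Precision = TP / (TP + FP) = 82 / 109 = 82/109.

82/109


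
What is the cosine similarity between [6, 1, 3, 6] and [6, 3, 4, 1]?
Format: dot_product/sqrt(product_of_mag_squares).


dot = 57. |a|^2 = 82, |b|^2 = 62. cos = 57/sqrt(5084).

57/sqrt(5084)


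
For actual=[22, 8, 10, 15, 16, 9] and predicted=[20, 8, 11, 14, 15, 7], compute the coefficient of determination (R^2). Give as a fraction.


Mean(y) = 40/3. SS_res = 11. SS_tot = 430/3. R^2 = 1 - 11/(430/3) = 397/430.

397/430


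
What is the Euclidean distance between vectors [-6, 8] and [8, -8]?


d = sqrt(sum of squared differences). (-6-8)^2=196, (8--8)^2=256. Sum = 452.

sqrt(452)


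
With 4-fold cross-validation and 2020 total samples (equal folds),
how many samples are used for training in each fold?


Each validation fold has 2020/4 = 505 samples. Training set = 2020 - 505 = 1515.

1515


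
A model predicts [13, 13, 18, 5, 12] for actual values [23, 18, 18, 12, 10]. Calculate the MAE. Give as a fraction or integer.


MAE = (1/5) * (|23-13|=10 + |18-13|=5 + |18-18|=0 + |12-5|=7 + |10-12|=2). Sum = 24. MAE = 24/5.

24/5


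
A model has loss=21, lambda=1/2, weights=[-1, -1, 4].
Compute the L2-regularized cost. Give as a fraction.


L2 sq norm = sum(w^2) = 18. J = 21 + 1/2 * 18 = 30.

30


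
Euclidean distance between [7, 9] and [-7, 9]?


d = sqrt(sum of squared differences). (7--7)^2=196, (9-9)^2=0. Sum = 196.

14


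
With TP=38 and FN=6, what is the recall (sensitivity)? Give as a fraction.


Recall = TP / (TP + FN) = 38 / 44 = 19/22.

19/22


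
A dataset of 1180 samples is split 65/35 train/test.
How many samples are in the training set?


Test set = 1180 * 35% = 413. Training set = 1180 - 413 = 767.

767


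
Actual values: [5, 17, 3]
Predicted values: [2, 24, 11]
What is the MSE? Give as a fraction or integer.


MSE = (1/3) * ((5-2)^2=9 + (17-24)^2=49 + (3-11)^2=64). Sum = 122. MSE = 122/3.

122/3


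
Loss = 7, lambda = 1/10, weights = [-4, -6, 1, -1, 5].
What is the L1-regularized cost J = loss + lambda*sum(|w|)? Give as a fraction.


L1 norm = sum(|w|) = 17. J = 7 + 1/10 * 17 = 87/10.

87/10


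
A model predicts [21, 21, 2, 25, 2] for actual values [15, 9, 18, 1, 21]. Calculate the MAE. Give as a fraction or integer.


MAE = (1/5) * (|15-21|=6 + |9-21|=12 + |18-2|=16 + |1-25|=24 + |21-2|=19). Sum = 77. MAE = 77/5.

77/5


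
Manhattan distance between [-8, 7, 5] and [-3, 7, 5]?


d = sum of absolute differences: |-8--3|=5 + |7-7|=0 + |5-5|=0 = 5.

5


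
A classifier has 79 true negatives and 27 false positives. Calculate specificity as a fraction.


Specificity = TN / (TN + FP) = 79 / 106 = 79/106.

79/106


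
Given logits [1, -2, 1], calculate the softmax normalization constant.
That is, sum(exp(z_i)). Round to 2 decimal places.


Denom = e^1=2.7183 + e^-2=0.1353 + e^1=2.7183. Sum = 5.5719, which rounds to 5.57.

5.57


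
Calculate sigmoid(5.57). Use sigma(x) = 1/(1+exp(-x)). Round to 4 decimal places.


sigma(5.57) = 1/(1+e^(-5.57)) = 1/(1+0.003810) = 1/1.003810 = 0.9962.

0.9962


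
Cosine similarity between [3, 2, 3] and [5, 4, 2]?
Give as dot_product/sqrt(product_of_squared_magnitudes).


dot = 29. |a|^2 = 22, |b|^2 = 45. cos = 29/sqrt(990).

29/sqrt(990)


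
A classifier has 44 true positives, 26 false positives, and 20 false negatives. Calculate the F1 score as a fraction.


Precision = 44/70 = 22/35. Recall = 44/64 = 11/16. F1 = 2*P*R/(P+R) = 44/67.

44/67


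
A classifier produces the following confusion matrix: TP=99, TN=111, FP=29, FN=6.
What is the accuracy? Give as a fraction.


Accuracy = (TP + TN) / (TP + TN + FP + FN) = (99 + 111) / 245 = 6/7.

6/7


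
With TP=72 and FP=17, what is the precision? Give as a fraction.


Precision = TP / (TP + FP) = 72 / 89 = 72/89.

72/89


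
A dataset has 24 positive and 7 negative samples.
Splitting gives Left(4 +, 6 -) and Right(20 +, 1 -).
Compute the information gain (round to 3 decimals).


H(parent) = 0.7706. H(left) = 0.9710, H(right) = 0.2762. Weighted = (10/31)*0.9710 + (21/31)*0.2762 = 0.5003. IG = 0.7706 - 0.5003 = 0.2703, which rounds to 0.270.

0.270


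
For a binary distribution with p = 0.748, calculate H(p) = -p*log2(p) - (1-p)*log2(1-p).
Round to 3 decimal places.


H = -0.748*log2(0.748) - 0.252*log2(0.252) = 0.814.

0.814


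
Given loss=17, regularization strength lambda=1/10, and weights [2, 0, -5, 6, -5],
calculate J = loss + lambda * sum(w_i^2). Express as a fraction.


L2 sq norm = sum(w^2) = 90. J = 17 + 1/10 * 90 = 26.

26


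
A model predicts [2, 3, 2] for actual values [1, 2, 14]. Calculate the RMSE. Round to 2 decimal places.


MSE = 48.6667. RMSE = sqrt(48.6667) = 6.98.

6.98


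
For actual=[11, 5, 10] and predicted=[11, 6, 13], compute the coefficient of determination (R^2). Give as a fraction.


Mean(y) = 26/3. SS_res = 10. SS_tot = 62/3. R^2 = 1 - 10/(62/3) = 16/31.

16/31


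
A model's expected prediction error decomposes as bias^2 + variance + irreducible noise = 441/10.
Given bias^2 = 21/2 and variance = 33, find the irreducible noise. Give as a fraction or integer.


Total error = bias^2 + variance + irreducible noise. So irreducible noise = 441/10 - 21/2 - 33 = 3/5.

3/5


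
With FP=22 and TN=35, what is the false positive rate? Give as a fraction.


FPR = FP / (FP + TN) = 22 / 57 = 22/57.

22/57


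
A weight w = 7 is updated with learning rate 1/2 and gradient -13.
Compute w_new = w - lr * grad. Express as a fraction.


w_new = 7 - 1/2 * -13 = 7 - -13/2 = 27/2.

27/2


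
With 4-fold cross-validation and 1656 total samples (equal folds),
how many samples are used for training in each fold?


Each validation fold has 1656/4 = 414 samples. Training set = 1656 - 414 = 1242.

1242


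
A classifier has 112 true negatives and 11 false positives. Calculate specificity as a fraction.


Specificity = TN / (TN + FP) = 112 / 123 = 112/123.

112/123


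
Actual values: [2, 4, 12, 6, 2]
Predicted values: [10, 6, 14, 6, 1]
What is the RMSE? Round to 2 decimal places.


MSE = 14.6000. RMSE = sqrt(14.6000) = 3.82.

3.82


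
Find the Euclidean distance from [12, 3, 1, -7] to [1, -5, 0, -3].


d = sqrt(sum of squared differences). (12-1)^2=121, (3--5)^2=64, (1-0)^2=1, (-7--3)^2=16. Sum = 202.

sqrt(202)


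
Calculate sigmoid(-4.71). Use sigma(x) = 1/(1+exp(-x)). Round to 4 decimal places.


sigma(-4.71) = 1/(1+e^(4.71)) = 1/(1+111.052160) = 1/112.052160 = 0.0089.

0.0089


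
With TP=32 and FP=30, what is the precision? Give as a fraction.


Precision = TP / (TP + FP) = 32 / 62 = 16/31.

16/31


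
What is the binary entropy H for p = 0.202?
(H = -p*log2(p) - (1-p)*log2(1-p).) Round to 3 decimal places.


H = -0.202*log2(0.202) - 0.798*log2(0.798) = 0.726.

0.726


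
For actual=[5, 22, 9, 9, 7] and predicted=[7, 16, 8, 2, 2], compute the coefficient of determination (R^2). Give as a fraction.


Mean(y) = 52/5. SS_res = 115. SS_tot = 896/5. R^2 = 1 - 115/(896/5) = 321/896.

321/896


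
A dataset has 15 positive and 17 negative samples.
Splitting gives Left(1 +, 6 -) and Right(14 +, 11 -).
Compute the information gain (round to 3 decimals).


H(parent) = 0.9972. H(left) = 0.5917, H(right) = 0.9896. Weighted = (7/32)*0.5917 + (25/32)*0.9896 = 0.9026. IG = 0.9972 - 0.9026 = 0.0946, which rounds to 0.095.

0.095


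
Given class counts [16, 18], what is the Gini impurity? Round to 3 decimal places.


Total = 34. Proportions: 16/34, 18/34. sum(p_i^2) = 0.5017. Gini = 1 - 0.5017 = 0.4983, which rounds to 0.498.

0.498


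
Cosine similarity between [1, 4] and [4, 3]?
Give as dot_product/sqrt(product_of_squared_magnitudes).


dot = 16. |a|^2 = 17, |b|^2 = 25. cos = 16/sqrt(425).

16/sqrt(425)


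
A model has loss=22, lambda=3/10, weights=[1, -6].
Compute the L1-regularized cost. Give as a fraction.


L1 norm = sum(|w|) = 7. J = 22 + 3/10 * 7 = 241/10.

241/10


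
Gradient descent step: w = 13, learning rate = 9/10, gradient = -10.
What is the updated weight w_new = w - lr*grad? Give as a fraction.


w_new = 13 - 9/10 * -10 = 13 - -9 = 22.

22


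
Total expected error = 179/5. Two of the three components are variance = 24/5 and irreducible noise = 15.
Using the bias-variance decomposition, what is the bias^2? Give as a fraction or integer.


Total error = bias^2 + variance + irreducible noise. So bias^2 = 179/5 - 24/5 - 15 = 16.

16


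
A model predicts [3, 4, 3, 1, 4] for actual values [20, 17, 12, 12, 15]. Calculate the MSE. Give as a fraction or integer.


MSE = (1/5) * ((20-3)^2=289 + (17-4)^2=169 + (12-3)^2=81 + (12-1)^2=121 + (15-4)^2=121). Sum = 781. MSE = 781/5.

781/5


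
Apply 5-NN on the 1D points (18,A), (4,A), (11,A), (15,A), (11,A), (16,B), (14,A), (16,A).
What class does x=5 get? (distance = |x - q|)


Distances: |18-5|=13, |4-5|=1, |11-5|=6, |15-5|=10, |11-5|=6, |16-5|=11, |14-5|=9, |16-5|=11. 5 nearest: (4,A), (11,A), (11,A), (14,A), (15,A). Counts: {'A': 5}. Majority class: A.

A


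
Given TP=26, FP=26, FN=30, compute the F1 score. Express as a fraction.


Precision = 26/52 = 1/2. Recall = 26/56 = 13/28. F1 = 2*P*R/(P+R) = 13/27.

13/27


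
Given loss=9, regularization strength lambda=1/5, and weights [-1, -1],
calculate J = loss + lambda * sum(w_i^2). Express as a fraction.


L2 sq norm = sum(w^2) = 2. J = 9 + 1/5 * 2 = 47/5.

47/5


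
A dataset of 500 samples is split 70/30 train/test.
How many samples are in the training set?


Test set = 500 * 30% = 150. Training set = 500 - 150 = 350.

350


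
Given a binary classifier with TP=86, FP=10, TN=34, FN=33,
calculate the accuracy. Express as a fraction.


Accuracy = (TP + TN) / (TP + TN + FP + FN) = (86 + 34) / 163 = 120/163.

120/163


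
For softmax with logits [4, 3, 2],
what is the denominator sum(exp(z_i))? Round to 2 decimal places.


Denom = e^4=54.5982 + e^3=20.0855 + e^2=7.3891. Sum = 82.0728, which rounds to 82.07.

82.07


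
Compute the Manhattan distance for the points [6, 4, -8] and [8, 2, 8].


d = sum of absolute differences: |6-8|=2 + |4-2|=2 + |-8-8|=16 = 20.

20


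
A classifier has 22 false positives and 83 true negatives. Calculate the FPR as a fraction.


FPR = FP / (FP + TN) = 22 / 105 = 22/105.

22/105


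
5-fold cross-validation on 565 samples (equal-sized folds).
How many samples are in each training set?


Each validation fold has 565/5 = 113 samples. Training set = 565 - 113 = 452.

452


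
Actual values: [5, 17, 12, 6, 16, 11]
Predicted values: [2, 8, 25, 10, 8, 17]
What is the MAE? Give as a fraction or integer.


MAE = (1/6) * (|5-2|=3 + |17-8|=9 + |12-25|=13 + |6-10|=4 + |16-8|=8 + |11-17|=6). Sum = 43. MAE = 43/6.

43/6


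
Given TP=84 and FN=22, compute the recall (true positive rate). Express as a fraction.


Recall = TP / (TP + FN) = 84 / 106 = 42/53.

42/53


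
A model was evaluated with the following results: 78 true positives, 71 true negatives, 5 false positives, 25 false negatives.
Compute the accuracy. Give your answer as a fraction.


Accuracy = (TP + TN) / (TP + TN + FP + FN) = (78 + 71) / 179 = 149/179.

149/179


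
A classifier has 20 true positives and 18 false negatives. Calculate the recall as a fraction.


Recall = TP / (TP + FN) = 20 / 38 = 10/19.

10/19


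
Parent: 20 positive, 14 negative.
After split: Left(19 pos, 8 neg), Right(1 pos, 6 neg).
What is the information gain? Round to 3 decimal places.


H(parent) = 0.9774. H(left) = 0.8767, H(right) = 0.5917. Weighted = (27/34)*0.8767 + (7/34)*0.5917 = 0.8180. IG = 0.9774 - 0.8180 = 0.1594, which rounds to 0.159.

0.159


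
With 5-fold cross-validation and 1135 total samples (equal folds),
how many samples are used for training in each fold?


Each validation fold has 1135/5 = 227 samples. Training set = 1135 - 227 = 908.

908


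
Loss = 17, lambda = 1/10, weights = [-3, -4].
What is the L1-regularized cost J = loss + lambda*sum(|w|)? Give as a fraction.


L1 norm = sum(|w|) = 7. J = 17 + 1/10 * 7 = 177/10.

177/10


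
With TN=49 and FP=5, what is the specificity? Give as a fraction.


Specificity = TN / (TN + FP) = 49 / 54 = 49/54.

49/54


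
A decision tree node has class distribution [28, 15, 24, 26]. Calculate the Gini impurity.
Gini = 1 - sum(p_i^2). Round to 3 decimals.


Total = 93. Proportions: 28/93, 15/93, 24/93, 26/93. sum(p_i^2) = 0.2614. Gini = 1 - 0.2614 = 0.7386, which rounds to 0.739.

0.739


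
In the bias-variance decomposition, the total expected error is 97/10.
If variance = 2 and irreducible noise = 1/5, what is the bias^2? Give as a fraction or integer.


Total error = bias^2 + variance + irreducible noise. So bias^2 = 97/10 - 2 - 1/5 = 15/2.

15/2


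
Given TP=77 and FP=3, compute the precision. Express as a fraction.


Precision = TP / (TP + FP) = 77 / 80 = 77/80.

77/80


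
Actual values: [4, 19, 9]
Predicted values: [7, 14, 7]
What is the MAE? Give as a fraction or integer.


MAE = (1/3) * (|4-7|=3 + |19-14|=5 + |9-7|=2). Sum = 10. MAE = 10/3.

10/3


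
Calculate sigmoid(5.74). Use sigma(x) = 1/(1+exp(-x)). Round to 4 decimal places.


sigma(5.74) = 1/(1+e^(-5.74)) = 1/(1+0.003215) = 1/1.003215 = 0.9968.

0.9968


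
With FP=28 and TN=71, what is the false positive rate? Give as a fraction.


FPR = FP / (FP + TN) = 28 / 99 = 28/99.

28/99


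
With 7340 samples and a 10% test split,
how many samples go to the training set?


Test set = 7340 * 10% = 734. Training set = 7340 - 734 = 6606.

6606


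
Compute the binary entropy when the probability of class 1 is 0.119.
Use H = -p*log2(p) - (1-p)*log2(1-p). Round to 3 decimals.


H = -0.119*log2(0.119) - 0.881*log2(0.881) = 0.526.

0.526


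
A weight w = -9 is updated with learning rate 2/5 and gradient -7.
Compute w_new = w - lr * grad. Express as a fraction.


w_new = -9 - 2/5 * -7 = -9 - -14/5 = -31/5.

-31/5


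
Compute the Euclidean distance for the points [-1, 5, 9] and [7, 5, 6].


d = sqrt(sum of squared differences). (-1-7)^2=64, (5-5)^2=0, (9-6)^2=9. Sum = 73.

sqrt(73)


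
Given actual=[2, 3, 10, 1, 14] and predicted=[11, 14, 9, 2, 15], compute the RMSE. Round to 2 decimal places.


MSE = 41.0000. RMSE = sqrt(41.0000) = 6.40.

6.40


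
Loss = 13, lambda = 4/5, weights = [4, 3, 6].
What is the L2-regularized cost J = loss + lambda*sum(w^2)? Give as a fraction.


L2 sq norm = sum(w^2) = 61. J = 13 + 4/5 * 61 = 309/5.

309/5


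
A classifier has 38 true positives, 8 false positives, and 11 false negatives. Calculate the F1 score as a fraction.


Precision = 38/46 = 19/23. Recall = 38/49 = 38/49. F1 = 2*P*R/(P+R) = 4/5.

4/5


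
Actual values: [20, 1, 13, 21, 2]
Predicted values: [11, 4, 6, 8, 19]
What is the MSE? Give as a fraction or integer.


MSE = (1/5) * ((20-11)^2=81 + (1-4)^2=9 + (13-6)^2=49 + (21-8)^2=169 + (2-19)^2=289). Sum = 597. MSE = 597/5.

597/5


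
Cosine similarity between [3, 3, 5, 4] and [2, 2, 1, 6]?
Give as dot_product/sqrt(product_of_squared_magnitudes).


dot = 41. |a|^2 = 59, |b|^2 = 45. cos = 41/sqrt(2655).

41/sqrt(2655)


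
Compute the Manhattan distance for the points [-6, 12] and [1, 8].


d = sum of absolute differences: |-6-1|=7 + |12-8|=4 = 11.

11


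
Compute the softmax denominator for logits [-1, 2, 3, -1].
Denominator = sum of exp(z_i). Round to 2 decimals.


Denom = e^-1=0.3679 + e^2=7.3891 + e^3=20.0855 + e^-1=0.3679. Sum = 28.2104, which rounds to 28.21.

28.21


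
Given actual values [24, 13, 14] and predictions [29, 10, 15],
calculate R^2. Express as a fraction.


Mean(y) = 17. SS_res = 35. SS_tot = 74. R^2 = 1 - 35/(74) = 39/74.

39/74


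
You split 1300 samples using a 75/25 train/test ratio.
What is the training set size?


Test set = 1300 * 25% = 325. Training set = 1300 - 325 = 975.

975


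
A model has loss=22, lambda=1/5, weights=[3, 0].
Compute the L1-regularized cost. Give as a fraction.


L1 norm = sum(|w|) = 3. J = 22 + 1/5 * 3 = 113/5.

113/5


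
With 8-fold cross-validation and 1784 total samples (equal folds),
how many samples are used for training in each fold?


Each validation fold has 1784/8 = 223 samples. Training set = 1784 - 223 = 1561.

1561


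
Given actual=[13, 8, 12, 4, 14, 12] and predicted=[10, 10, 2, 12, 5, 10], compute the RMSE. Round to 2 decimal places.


MSE = 43.6667. RMSE = sqrt(43.6667) = 6.61.

6.61


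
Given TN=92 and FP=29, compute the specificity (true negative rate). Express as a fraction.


Specificity = TN / (TN + FP) = 92 / 121 = 92/121.

92/121


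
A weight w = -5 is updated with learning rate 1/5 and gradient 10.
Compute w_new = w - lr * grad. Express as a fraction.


w_new = -5 - 1/5 * 10 = -5 - 2 = -7.

-7


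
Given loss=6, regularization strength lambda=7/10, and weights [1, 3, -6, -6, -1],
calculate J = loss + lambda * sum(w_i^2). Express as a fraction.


L2 sq norm = sum(w^2) = 83. J = 6 + 7/10 * 83 = 641/10.

641/10


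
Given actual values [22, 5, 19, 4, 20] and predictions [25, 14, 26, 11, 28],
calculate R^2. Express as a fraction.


Mean(y) = 14. SS_res = 252. SS_tot = 306. R^2 = 1 - 252/(306) = 3/17.

3/17


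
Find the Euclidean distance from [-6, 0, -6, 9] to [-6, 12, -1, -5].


d = sqrt(sum of squared differences). (-6--6)^2=0, (0-12)^2=144, (-6--1)^2=25, (9--5)^2=196. Sum = 365.

sqrt(365)


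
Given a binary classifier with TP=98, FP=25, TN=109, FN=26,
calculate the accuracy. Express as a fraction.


Accuracy = (TP + TN) / (TP + TN + FP + FN) = (98 + 109) / 258 = 69/86.

69/86


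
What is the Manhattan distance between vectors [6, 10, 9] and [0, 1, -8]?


d = sum of absolute differences: |6-0|=6 + |10-1|=9 + |9--8|=17 = 32.

32


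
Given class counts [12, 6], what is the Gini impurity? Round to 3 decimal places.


Total = 18. Proportions: 12/18, 6/18. sum(p_i^2) = 0.5556. Gini = 1 - 0.5556 = 0.4444, which rounds to 0.444.

0.444


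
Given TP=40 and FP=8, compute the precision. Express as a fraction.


Precision = TP / (TP + FP) = 40 / 48 = 5/6.

5/6


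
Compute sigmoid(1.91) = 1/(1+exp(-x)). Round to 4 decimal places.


sigma(1.91) = 1/(1+e^(-1.91)) = 1/(1+0.148080) = 1/1.148080 = 0.8710.

0.8710


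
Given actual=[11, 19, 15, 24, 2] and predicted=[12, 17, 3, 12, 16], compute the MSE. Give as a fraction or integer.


MSE = (1/5) * ((11-12)^2=1 + (19-17)^2=4 + (15-3)^2=144 + (24-12)^2=144 + (2-16)^2=196). Sum = 489. MSE = 489/5.

489/5


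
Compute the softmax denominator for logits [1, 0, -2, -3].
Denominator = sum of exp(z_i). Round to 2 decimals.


Denom = e^1=2.7183 + e^0=1.0000 + e^-2=0.1353 + e^-3=0.0498. Sum = 3.9034, which rounds to 3.90.

3.90


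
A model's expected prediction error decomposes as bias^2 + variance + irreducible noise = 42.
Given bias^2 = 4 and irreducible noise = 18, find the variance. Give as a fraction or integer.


Total error = bias^2 + variance + irreducible noise. So variance = 42 - 4 - 18 = 20.

20


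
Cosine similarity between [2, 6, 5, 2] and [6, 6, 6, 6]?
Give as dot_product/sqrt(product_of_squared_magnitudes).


dot = 90. |a|^2 = 69, |b|^2 = 144. cos = 90/sqrt(9936).

90/sqrt(9936)


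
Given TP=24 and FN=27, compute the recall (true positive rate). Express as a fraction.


Recall = TP / (TP + FN) = 24 / 51 = 8/17.

8/17


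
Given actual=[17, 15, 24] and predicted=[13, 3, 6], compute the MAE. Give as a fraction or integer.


MAE = (1/3) * (|17-13|=4 + |15-3|=12 + |24-6|=18). Sum = 34. MAE = 34/3.

34/3


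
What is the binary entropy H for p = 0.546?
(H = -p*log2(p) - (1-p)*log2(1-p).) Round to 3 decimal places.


H = -0.546*log2(0.546) - 0.454*log2(0.454) = 0.994.

0.994


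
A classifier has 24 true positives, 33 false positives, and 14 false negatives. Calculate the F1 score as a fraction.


Precision = 24/57 = 8/19. Recall = 24/38 = 12/19. F1 = 2*P*R/(P+R) = 48/95.

48/95


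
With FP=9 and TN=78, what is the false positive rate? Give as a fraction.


FPR = FP / (FP + TN) = 9 / 87 = 3/29.

3/29


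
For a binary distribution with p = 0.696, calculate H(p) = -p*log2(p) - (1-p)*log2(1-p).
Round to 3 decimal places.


H = -0.696*log2(0.696) - 0.304*log2(0.304) = 0.886.

0.886


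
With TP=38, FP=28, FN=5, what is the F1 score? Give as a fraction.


Precision = 38/66 = 19/33. Recall = 38/43 = 38/43. F1 = 2*P*R/(P+R) = 76/109.

76/109


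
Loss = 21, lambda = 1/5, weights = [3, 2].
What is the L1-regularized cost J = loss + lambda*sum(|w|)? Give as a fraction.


L1 norm = sum(|w|) = 5. J = 21 + 1/5 * 5 = 22.

22


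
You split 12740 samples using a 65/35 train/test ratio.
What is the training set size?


Test set = 12740 * 35% = 4459. Training set = 12740 - 4459 = 8281.

8281


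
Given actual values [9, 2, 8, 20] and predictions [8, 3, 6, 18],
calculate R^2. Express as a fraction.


Mean(y) = 39/4. SS_res = 10. SS_tot = 675/4. R^2 = 1 - 10/(675/4) = 127/135.

127/135


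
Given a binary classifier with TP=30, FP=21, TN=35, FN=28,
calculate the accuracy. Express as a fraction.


Accuracy = (TP + TN) / (TP + TN + FP + FN) = (30 + 35) / 114 = 65/114.

65/114


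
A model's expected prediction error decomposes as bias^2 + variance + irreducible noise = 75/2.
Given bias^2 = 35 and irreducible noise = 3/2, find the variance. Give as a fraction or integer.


Total error = bias^2 + variance + irreducible noise. So variance = 75/2 - 35 - 3/2 = 1.

1


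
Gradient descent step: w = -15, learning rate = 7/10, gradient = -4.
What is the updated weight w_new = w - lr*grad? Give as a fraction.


w_new = -15 - 7/10 * -4 = -15 - -14/5 = -61/5.

-61/5


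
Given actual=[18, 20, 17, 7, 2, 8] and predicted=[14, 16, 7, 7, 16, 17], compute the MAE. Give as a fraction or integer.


MAE = (1/6) * (|18-14|=4 + |20-16|=4 + |17-7|=10 + |7-7|=0 + |2-16|=14 + |8-17|=9). Sum = 41. MAE = 41/6.

41/6


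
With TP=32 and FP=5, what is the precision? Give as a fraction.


Precision = TP / (TP + FP) = 32 / 37 = 32/37.

32/37


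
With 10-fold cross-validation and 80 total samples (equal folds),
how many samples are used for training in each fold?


Each validation fold has 80/10 = 8 samples. Training set = 80 - 8 = 72.

72


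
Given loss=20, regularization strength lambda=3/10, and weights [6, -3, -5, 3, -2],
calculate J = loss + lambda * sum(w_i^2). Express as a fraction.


L2 sq norm = sum(w^2) = 83. J = 20 + 3/10 * 83 = 449/10.

449/10


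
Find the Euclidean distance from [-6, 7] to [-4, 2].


d = sqrt(sum of squared differences). (-6--4)^2=4, (7-2)^2=25. Sum = 29.

sqrt(29)


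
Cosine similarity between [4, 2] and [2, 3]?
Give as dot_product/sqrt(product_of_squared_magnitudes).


dot = 14. |a|^2 = 20, |b|^2 = 13. cos = 14/sqrt(260).

14/sqrt(260)


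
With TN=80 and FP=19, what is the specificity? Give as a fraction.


Specificity = TN / (TN + FP) = 80 / 99 = 80/99.

80/99


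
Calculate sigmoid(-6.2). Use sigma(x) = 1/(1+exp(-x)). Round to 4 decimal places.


sigma(-6.2) = 1/(1+e^(6.2)) = 1/(1+492.749041) = 1/493.749041 = 0.0020.

0.0020


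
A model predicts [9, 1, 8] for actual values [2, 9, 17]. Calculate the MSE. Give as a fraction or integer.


MSE = (1/3) * ((2-9)^2=49 + (9-1)^2=64 + (17-8)^2=81). Sum = 194. MSE = 194/3.

194/3


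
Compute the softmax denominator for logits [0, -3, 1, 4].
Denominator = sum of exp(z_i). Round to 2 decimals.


Denom = e^0=1.0000 + e^-3=0.0498 + e^1=2.7183 + e^4=54.5982. Sum = 58.3663, which rounds to 58.37.

58.37


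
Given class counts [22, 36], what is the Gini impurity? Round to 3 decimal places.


Total = 58. Proportions: 22/58, 36/58. sum(p_i^2) = 0.5291. Gini = 1 - 0.5291 = 0.4709, which rounds to 0.471.

0.471


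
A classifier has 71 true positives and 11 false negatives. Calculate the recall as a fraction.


Recall = TP / (TP + FN) = 71 / 82 = 71/82.

71/82


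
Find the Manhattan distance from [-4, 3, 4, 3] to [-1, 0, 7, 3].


d = sum of absolute differences: |-4--1|=3 + |3-0|=3 + |4-7|=3 + |3-3|=0 = 9.

9


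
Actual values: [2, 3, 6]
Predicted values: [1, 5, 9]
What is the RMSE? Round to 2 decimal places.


MSE = 4.6667. RMSE = sqrt(4.6667) = 2.16.

2.16


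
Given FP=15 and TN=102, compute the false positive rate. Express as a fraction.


FPR = FP / (FP + TN) = 15 / 117 = 5/39.

5/39


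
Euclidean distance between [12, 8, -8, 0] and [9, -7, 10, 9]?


d = sqrt(sum of squared differences). (12-9)^2=9, (8--7)^2=225, (-8-10)^2=324, (0-9)^2=81. Sum = 639.

sqrt(639)


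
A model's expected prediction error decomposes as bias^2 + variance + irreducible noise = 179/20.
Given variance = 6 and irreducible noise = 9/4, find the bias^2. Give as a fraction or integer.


Total error = bias^2 + variance + irreducible noise. So bias^2 = 179/20 - 6 - 9/4 = 7/10.

7/10


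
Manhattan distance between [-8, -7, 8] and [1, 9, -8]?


d = sum of absolute differences: |-8-1|=9 + |-7-9|=16 + |8--8|=16 = 41.

41


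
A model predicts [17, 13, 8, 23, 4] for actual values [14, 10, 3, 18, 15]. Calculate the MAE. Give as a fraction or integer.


MAE = (1/5) * (|14-17|=3 + |10-13|=3 + |3-8|=5 + |18-23|=5 + |15-4|=11). Sum = 27. MAE = 27/5.

27/5


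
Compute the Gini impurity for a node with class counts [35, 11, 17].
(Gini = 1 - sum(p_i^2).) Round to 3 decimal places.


Total = 63. Proportions: 35/63, 11/63, 17/63. sum(p_i^2) = 0.4119. Gini = 1 - 0.4119 = 0.5881, which rounds to 0.588.

0.588


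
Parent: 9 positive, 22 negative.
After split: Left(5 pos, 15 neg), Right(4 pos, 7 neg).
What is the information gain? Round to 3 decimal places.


H(parent) = 0.8691. H(left) = 0.8113, H(right) = 0.9457. Weighted = (20/31)*0.8113 + (11/31)*0.9457 = 0.8590. IG = 0.8691 - 0.8590 = 0.0101, which rounds to 0.010.

0.010


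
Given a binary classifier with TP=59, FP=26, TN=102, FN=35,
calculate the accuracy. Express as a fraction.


Accuracy = (TP + TN) / (TP + TN + FP + FN) = (59 + 102) / 222 = 161/222.

161/222


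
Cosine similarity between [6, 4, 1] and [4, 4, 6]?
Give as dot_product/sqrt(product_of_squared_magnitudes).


dot = 46. |a|^2 = 53, |b|^2 = 68. cos = 46/sqrt(3604).

46/sqrt(3604)


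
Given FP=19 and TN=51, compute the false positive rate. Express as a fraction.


FPR = FP / (FP + TN) = 19 / 70 = 19/70.

19/70


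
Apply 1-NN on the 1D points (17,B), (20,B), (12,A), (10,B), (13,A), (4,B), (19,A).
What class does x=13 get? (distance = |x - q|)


Distances: |17-13|=4, |20-13|=7, |12-13|=1, |10-13|=3, |13-13|=0, |4-13|=9, |19-13|=6. 1 nearest: (13,A). Counts: {'A': 1}. Majority class: A.

A


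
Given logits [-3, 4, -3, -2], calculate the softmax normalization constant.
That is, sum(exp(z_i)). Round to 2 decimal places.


Denom = e^-3=0.0498 + e^4=54.5982 + e^-3=0.0498 + e^-2=0.1353. Sum = 54.8331, which rounds to 54.83.

54.83


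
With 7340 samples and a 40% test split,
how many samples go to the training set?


Test set = 7340 * 40% = 2936. Training set = 7340 - 2936 = 4404.

4404


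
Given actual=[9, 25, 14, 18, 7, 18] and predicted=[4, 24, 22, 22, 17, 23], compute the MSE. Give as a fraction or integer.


MSE = (1/6) * ((9-4)^2=25 + (25-24)^2=1 + (14-22)^2=64 + (18-22)^2=16 + (7-17)^2=100 + (18-23)^2=25). Sum = 231. MSE = 77/2.

77/2


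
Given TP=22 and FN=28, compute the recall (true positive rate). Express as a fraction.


Recall = TP / (TP + FN) = 22 / 50 = 11/25.

11/25


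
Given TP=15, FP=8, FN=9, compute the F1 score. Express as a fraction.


Precision = 15/23 = 15/23. Recall = 15/24 = 5/8. F1 = 2*P*R/(P+R) = 30/47.

30/47


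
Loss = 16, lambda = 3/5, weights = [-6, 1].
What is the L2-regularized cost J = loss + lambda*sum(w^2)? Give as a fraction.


L2 sq norm = sum(w^2) = 37. J = 16 + 3/5 * 37 = 191/5.

191/5


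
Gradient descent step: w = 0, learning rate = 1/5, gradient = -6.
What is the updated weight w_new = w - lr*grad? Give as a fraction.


w_new = 0 - 1/5 * -6 = 0 - -6/5 = 6/5.

6/5


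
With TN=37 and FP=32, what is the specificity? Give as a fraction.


Specificity = TN / (TN + FP) = 37 / 69 = 37/69.

37/69


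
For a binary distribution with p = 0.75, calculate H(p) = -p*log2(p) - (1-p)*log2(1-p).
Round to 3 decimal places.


H = -0.75*log2(0.75) - 0.25*log2(0.25) = 0.811.

0.811


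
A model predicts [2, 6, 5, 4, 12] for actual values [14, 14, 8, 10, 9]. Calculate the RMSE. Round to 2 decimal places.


MSE = 52.4000. RMSE = sqrt(52.4000) = 7.24.

7.24


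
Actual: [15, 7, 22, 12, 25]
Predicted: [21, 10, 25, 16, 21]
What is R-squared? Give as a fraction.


Mean(y) = 81/5. SS_res = 86. SS_tot = 1074/5. R^2 = 1 - 86/(1074/5) = 322/537.

322/537


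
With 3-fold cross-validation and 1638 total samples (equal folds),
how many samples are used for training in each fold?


Each validation fold has 1638/3 = 546 samples. Training set = 1638 - 546 = 1092.

1092


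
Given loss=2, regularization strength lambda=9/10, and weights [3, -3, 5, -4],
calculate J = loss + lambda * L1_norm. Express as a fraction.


L1 norm = sum(|w|) = 15. J = 2 + 9/10 * 15 = 31/2.

31/2


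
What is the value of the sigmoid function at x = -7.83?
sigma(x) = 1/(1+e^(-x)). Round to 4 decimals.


sigma(-7.83) = 1/(1+e^(7.83)) = 1/(1+2514.929373) = 1/2515.929373 = 0.0004.

0.0004


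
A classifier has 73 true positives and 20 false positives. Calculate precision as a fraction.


Precision = TP / (TP + FP) = 73 / 93 = 73/93.

73/93


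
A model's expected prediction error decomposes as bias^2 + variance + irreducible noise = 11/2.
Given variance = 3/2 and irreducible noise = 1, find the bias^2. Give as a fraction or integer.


Total error = bias^2 + variance + irreducible noise. So bias^2 = 11/2 - 3/2 - 1 = 3.

3


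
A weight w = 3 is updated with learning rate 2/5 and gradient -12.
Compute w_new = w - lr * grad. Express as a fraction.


w_new = 3 - 2/5 * -12 = 3 - -24/5 = 39/5.

39/5


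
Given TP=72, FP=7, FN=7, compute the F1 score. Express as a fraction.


Precision = 72/79 = 72/79. Recall = 72/79 = 72/79. F1 = 2*P*R/(P+R) = 72/79.

72/79


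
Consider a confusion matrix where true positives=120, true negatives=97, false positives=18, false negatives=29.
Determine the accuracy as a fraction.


Accuracy = (TP + TN) / (TP + TN + FP + FN) = (120 + 97) / 264 = 217/264.

217/264


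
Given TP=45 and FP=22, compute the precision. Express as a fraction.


Precision = TP / (TP + FP) = 45 / 67 = 45/67.

45/67


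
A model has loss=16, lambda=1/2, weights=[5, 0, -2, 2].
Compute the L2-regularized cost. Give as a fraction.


L2 sq norm = sum(w^2) = 33. J = 16 + 1/2 * 33 = 65/2.

65/2


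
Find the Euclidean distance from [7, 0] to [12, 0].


d = sqrt(sum of squared differences). (7-12)^2=25, (0-0)^2=0. Sum = 25.

5


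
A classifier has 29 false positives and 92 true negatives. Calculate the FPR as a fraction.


FPR = FP / (FP + TN) = 29 / 121 = 29/121.

29/121


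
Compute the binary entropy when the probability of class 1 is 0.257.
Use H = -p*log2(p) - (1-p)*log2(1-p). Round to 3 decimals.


H = -0.257*log2(0.257) - 0.743*log2(0.743) = 0.822.

0.822


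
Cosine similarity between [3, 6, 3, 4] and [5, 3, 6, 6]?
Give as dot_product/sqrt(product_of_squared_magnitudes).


dot = 75. |a|^2 = 70, |b|^2 = 106. cos = 75/sqrt(7420).

75/sqrt(7420)


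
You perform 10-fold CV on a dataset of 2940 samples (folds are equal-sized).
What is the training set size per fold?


Each validation fold has 2940/10 = 294 samples. Training set = 2940 - 294 = 2646.

2646


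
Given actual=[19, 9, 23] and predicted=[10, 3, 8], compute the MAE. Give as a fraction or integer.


MAE = (1/3) * (|19-10|=9 + |9-3|=6 + |23-8|=15). Sum = 30. MAE = 10.

10


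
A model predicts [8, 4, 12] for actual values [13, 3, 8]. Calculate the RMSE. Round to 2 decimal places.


MSE = 14.0000. RMSE = sqrt(14.0000) = 3.74.

3.74


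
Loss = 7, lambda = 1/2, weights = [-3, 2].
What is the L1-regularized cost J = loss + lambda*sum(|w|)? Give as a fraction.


L1 norm = sum(|w|) = 5. J = 7 + 1/2 * 5 = 19/2.

19/2


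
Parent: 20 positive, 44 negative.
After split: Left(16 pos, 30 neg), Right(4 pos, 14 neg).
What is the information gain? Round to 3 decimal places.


H(parent) = 0.8960. H(left) = 0.9321, H(right) = 0.7642. Weighted = (46/64)*0.9321 + (18/64)*0.7642 = 0.8849. IG = 0.8960 - 0.8849 = 0.0111, which rounds to 0.011.

0.011


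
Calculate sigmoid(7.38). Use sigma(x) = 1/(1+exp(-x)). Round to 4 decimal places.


sigma(7.38) = 1/(1+e^(-7.38)) = 1/(1+0.000624) = 1/1.000624 = 0.9994.

0.9994


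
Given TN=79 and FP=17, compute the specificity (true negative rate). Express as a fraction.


Specificity = TN / (TN + FP) = 79 / 96 = 79/96.

79/96


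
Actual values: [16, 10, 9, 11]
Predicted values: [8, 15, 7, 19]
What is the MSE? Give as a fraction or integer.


MSE = (1/4) * ((16-8)^2=64 + (10-15)^2=25 + (9-7)^2=4 + (11-19)^2=64). Sum = 157. MSE = 157/4.

157/4


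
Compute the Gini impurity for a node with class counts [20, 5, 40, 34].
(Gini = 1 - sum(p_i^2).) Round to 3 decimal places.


Total = 99. Proportions: 20/99, 5/99, 40/99, 34/99. sum(p_i^2) = 0.3246. Gini = 1 - 0.3246 = 0.6754, which rounds to 0.675.

0.675


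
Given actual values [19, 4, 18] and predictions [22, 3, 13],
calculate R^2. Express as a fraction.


Mean(y) = 41/3. SS_res = 35. SS_tot = 422/3. R^2 = 1 - 35/(422/3) = 317/422.

317/422


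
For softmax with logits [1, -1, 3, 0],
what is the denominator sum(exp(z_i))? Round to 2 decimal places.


Denom = e^1=2.7183 + e^-1=0.3679 + e^3=20.0855 + e^0=1.0000. Sum = 24.1717, which rounds to 24.17.

24.17
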